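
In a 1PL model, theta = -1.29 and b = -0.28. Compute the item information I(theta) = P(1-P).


P = 1/(1+exp(-(-1.29--0.28))) = 0.267
I = P*(1-P) = 0.267 * 0.733
I = 0.1957

0.1957


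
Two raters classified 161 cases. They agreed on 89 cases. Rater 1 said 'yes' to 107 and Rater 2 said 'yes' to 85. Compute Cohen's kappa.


P_o = 89/161 = 0.552795
P_e = (107*85 + 54*76) / 25921 = 0.509201
kappa = (P_o - P_e) / (1 - P_e)
kappa = (0.552795 - 0.509201) / (1 - 0.509201)
kappa = 0.0888

0.0888


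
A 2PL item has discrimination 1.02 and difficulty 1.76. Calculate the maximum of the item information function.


For 2PL, max info at theta = b = 1.76
I_max = a^2 / 4 = 1.02^2 / 4
= 1.0404 / 4
I_max = 0.2601

0.2601


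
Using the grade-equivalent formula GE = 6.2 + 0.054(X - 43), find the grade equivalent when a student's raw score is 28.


raw - median = 28 - 43 = -15
slope * diff = 0.054 * -15 = -0.81
GE = 6.2 + -0.81
GE = 5.39

5.39


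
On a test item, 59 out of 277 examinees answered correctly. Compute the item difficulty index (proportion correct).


Item difficulty p = number correct / total examinees
p = 59 / 277
p = 0.213

0.213


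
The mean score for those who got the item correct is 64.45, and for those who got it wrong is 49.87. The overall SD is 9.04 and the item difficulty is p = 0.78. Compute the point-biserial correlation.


q = 1 - p = 0.22
rpb = ((M1 - M0) / SD) * sqrt(p * q)
rpb = ((64.45 - 49.87) / 9.04) * sqrt(0.78 * 0.22)
rpb = 0.6681

0.6681


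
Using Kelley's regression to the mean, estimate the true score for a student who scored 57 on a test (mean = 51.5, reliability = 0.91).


T_est = rxx * X + (1 - rxx) * mean
T_est = 0.91 * 57 + 0.09 * 51.5
T_est = 51.87 + 4.635
T_est = 56.505

56.505


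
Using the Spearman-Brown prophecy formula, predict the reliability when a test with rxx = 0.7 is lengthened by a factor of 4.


r_new = (n * rxx) / (1 + (n-1) * rxx)
r_new = (4 * 0.7) / (1 + 3 * 0.7)
r_new = 2.8 / 3.1
r_new = 0.9032

0.9032


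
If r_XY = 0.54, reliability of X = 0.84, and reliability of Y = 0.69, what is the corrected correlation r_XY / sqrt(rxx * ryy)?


r_corrected = rxy / sqrt(rxx * ryy)
= 0.54 / sqrt(0.84 * 0.69)
= 0.54 / sqrt(0.5796)
= 0.54 / 0.761315
r_corrected = 0.7093

0.7093


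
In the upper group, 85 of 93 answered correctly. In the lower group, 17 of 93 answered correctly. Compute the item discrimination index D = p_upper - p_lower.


p_upper = 85/93 = 0.914
p_lower = 17/93 = 0.1828
D = 0.914 - 0.1828 = 0.7312

0.7312


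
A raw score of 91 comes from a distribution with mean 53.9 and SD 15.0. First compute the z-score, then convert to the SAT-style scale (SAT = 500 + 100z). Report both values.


z = (X - mean) / SD = (91 - 53.9) / 15.0
z = 37.1 / 15.0
z = 2.4733
SAT-scale = SAT = 500 + 100z
Carry z at full precision (z = 37.1 / 15.0) into the conversion:
SAT-scale = 500 + 100 * (37.1 / 15.0) = 500 + 3710 / 15.0
SAT-scale = 500 + 247.3333
SAT-scale = 747.3333

747.3333


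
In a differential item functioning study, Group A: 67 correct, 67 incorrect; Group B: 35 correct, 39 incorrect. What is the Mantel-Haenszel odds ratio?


Odds_A = 67/67 = 1.0
Odds_B = 35/39 = 0.8974
OR = Odds_A / Odds_B = 1.0 / 0.8974
Exactly, OR = (67 * 39) / (67 * 35) = 2613 / 2345
OR = 1.1143

1.1143


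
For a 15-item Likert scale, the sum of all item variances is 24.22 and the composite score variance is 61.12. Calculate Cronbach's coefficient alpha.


alpha = (k/(k-1)) * (1 - sum(si^2)/s_total^2)
= (15/14) * (1 - 24.22/61.12)
alpha = 0.6469

0.6469


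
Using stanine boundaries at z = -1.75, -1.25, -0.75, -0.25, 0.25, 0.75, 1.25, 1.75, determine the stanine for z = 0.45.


Stanine boundaries: [-1.75, -1.25, -0.75, -0.25, 0.25, 0.75, 1.25, 1.75]
z = 0.45
Check each boundary:
  z >= -1.75 -> could be stanine 2
  z >= -1.25 -> could be stanine 3
  z >= -0.75 -> could be stanine 4
  z >= -0.25 -> could be stanine 5
  z >= 0.25 -> could be stanine 6
  z < 0.75
  z < 1.25
  z < 1.75
Highest qualifying boundary gives stanine = 6

6


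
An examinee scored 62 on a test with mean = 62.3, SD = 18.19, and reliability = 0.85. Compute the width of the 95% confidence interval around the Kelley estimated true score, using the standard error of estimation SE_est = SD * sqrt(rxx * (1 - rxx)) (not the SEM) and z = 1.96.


True score estimate = 0.85*62 + 0.15*62.3 = 62.045
SE_est = SD * sqrt(rxx * (1 - rxx)) = 18.19 * sqrt(0.85 * 0.15) = 18.19 * sqrt(0.1275) = 6.495129
CI = T_est +/- z * SE_est, so width = 2 * z * SE_est = 2 * 1.96 * 6.495129
Width = 25.4609

25.4609


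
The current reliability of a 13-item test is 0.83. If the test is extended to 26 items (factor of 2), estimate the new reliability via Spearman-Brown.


r_new = (n * rxx) / (1 + (n-1) * rxx)
r_new = (2 * 0.83) / (1 + 1 * 0.83)
r_new = 1.66 / 1.83
r_new = 0.9071

0.9071


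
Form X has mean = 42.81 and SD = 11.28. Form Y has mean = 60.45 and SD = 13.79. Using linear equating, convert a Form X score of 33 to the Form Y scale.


slope = SD_Y / SD_X = 13.79 / 11.28 ~ 1.2225
intercept = mean_Y - slope * mean_X = 60.45 - (13.79 / 11.28) * 42.81 ~ 8.114
Y = slope * X + intercept. To avoid rounding drift from the rounded slope/intercept, evaluate the equivalent form Y = mean_Y + SD_Y * (X - mean_X) / SD_X at full precision:
Y = 60.45 + 13.79 * (33 - 42.81) / 11.28
Y = 60.45 - 13.79 * 9.81 / 11.28
Y = 60.45 - 135.2799 / 11.28
Y = 60.45 - 11.9929
Y = 48.4571

48.4571


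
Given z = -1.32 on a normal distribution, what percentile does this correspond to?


CDF(z) = 0.5 * (1 + erf(z/sqrt(2)))
erf(-0.9334) = -0.8132
CDF = 0.0934
Percentile rank = 0.0934 * 100 = 9.34

9.34


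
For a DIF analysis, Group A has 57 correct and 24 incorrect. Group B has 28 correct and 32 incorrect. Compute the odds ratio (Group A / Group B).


Odds_A = 57/24 = 2.375
Odds_B = 28/32 = 0.875
OR = Odds_A / Odds_B = 2.375 / 0.875
Exactly, OR = (57 * 32) / (24 * 28) = 1824 / 672
OR = 2.7143

2.7143


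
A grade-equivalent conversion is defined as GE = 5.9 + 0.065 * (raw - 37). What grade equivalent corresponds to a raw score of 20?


raw - median = 20 - 37 = -17
slope * diff = 0.065 * -17 = -1.105
GE = 5.9 + -1.105
GE = 4.795

4.795


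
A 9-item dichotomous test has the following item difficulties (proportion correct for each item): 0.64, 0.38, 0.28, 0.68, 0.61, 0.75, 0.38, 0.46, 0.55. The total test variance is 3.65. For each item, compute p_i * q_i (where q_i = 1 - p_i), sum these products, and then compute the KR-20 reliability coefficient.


For each item, compute p_i * q_i:
  Item 1: 0.64 * 0.36 = 0.2304
  Item 2: 0.38 * 0.62 = 0.2356
  Item 3: 0.28 * 0.72 = 0.2016
  Item 4: 0.68 * 0.32 = 0.2176
  Item 5: 0.61 * 0.39 = 0.2379
  Item 6: 0.75 * 0.25 = 0.1875
  Item 7: 0.38 * 0.62 = 0.2356
  Item 8: 0.46 * 0.54 = 0.2484
  Item 9: 0.55 * 0.45 = 0.2475
Sum(p_i * q_i) = 0.2304 + 0.2356 + 0.2016 + 0.2176 + 0.2379 + 0.1875 + 0.2356 + 0.2484 + 0.2475 = 2.0421
KR-20 = (k/(k-1)) * (1 - Sum(p_i*q_i) / Var_total)
= (9/8) * (1 - 2.0421/3.65)
= 1.125 * 0.4405
KR-20 = 0.4956

0.4956


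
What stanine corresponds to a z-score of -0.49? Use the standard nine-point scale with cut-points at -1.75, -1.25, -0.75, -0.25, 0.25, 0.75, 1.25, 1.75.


Stanine boundaries: [-1.75, -1.25, -0.75, -0.25, 0.25, 0.75, 1.25, 1.75]
z = -0.49
Check each boundary:
  z >= -1.75 -> could be stanine 2
  z >= -1.25 -> could be stanine 3
  z >= -0.75 -> could be stanine 4
  z < -0.25
  z < 0.25
  z < 0.75
  z < 1.25
  z < 1.75
Highest qualifying boundary gives stanine = 4

4


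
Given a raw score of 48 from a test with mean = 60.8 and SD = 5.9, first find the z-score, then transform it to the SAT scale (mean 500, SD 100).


z = (X - mean) / SD = (48 - 60.8) / 5.9
z = -12.8 / 5.9
z = -2.1695
SAT-scale = SAT = 500 + 100z
Carry z at full precision (z = -12.8 / 5.9) into the conversion:
SAT-scale = 500 + 100 * (-12.8 / 5.9) = 500 + -1280 / 5.9
SAT-scale = 500 + -216.9492
SAT-scale = 283.0508

283.0508


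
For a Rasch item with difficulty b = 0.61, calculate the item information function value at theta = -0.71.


P = 1/(1+exp(-(-0.71-0.61))) = 0.2108
I = P*(1-P) = 0.2108 * 0.7892
I = 0.1664

0.1664


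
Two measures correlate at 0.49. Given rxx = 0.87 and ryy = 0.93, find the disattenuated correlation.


r_corrected = rxy / sqrt(rxx * ryy)
= 0.49 / sqrt(0.87 * 0.93)
= 0.49 / sqrt(0.8091)
= 0.49 / 0.8995
r_corrected = 0.5447

0.5447


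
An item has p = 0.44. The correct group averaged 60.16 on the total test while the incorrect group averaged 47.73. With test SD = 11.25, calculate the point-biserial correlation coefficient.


q = 1 - p = 0.56
rpb = ((M1 - M0) / SD) * sqrt(p * q)
rpb = ((60.16 - 47.73) / 11.25) * sqrt(0.44 * 0.56)
rpb = 0.5485

0.5485


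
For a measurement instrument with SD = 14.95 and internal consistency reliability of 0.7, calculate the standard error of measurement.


SEM = SD * sqrt(1 - rxx)
SEM = 14.95 * sqrt(1 - 0.7)
SEM = 14.95 * sqrt(0.3) = 14.95 * 0.547723
SEM = 8.1885

8.1885


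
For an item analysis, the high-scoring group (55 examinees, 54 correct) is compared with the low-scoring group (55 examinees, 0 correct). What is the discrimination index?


p_upper = 54/55 = 0.9818
p_lower = 0/55 = 0.0
D = 0.9818 - 0.0 = 0.9818

0.9818


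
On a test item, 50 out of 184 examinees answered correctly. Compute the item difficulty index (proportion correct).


Item difficulty p = number correct / total examinees
p = 50 / 184
p = 0.2717

0.2717


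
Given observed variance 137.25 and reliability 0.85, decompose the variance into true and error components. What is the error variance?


var_true = rxx * var_obs = 0.85 * 137.25 = 116.6625
var_error = var_obs - var_true
var_error = 137.25 - 116.6625
var_error = 20.5875

20.5875


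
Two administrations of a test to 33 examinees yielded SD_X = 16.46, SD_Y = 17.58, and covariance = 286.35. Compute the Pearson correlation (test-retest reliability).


r = cov(X,Y) / (SD_X * SD_Y)
r = 286.35 / (16.46 * 17.58)
r = 286.35 / 289.3668
r = 0.9896

0.9896


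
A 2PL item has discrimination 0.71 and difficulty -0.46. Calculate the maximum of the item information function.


For 2PL, max info at theta = b = -0.46
I_max = a^2 / 4 = 0.71^2 / 4
= 0.5041 / 4
I_max = 0.126

0.126


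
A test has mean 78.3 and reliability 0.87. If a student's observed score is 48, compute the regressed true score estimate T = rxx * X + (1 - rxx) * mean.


T_est = rxx * X + (1 - rxx) * mean
T_est = 0.87 * 48 + 0.13 * 78.3
T_est = 41.76 + 10.179
T_est = 51.939

51.939


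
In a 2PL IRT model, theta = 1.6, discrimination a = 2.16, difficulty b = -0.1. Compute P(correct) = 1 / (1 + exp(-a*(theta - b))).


a*(theta - b) = 2.16 * (1.6 - -0.1) = 3.672
exp(-3.672) = 0.0254
P = 1 / (1 + 0.0254)
P = 0.9752

0.9752


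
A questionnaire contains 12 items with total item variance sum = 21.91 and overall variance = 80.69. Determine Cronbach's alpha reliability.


alpha = (k/(k-1)) * (1 - sum(si^2)/s_total^2)
= (12/11) * (1 - 21.91/80.69)
alpha = 0.7947

0.7947


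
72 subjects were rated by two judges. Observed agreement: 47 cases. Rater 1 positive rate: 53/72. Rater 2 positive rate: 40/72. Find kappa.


P_o = 47/72 = 0.652778
P_e = (53*40 + 19*32) / 5184 = 0.526235
kappa = (P_o - P_e) / (1 - P_e)
kappa = (0.652778 - 0.526235) / (1 - 0.526235)
kappa = 0.2671

0.2671


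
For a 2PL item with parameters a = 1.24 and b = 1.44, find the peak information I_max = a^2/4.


For 2PL, max info at theta = b = 1.44
I_max = a^2 / 4 = 1.24^2 / 4
= 1.5376 / 4
I_max = 0.3844

0.3844


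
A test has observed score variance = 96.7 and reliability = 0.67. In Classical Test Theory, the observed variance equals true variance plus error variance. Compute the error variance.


var_true = rxx * var_obs = 0.67 * 96.7 = 64.789
var_error = var_obs - var_true
var_error = 96.7 - 64.789
var_error = 31.911

31.911


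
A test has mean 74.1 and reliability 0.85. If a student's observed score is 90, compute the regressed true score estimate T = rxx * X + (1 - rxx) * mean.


T_est = rxx * X + (1 - rxx) * mean
T_est = 0.85 * 90 + 0.15 * 74.1
T_est = 76.5 + 11.115
T_est = 87.615

87.615


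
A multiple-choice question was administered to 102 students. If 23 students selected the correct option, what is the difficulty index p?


Item difficulty p = number correct / total examinees
p = 23 / 102
p = 0.2255

0.2255


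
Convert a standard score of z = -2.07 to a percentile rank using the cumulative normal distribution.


CDF(z) = 0.5 * (1 + erf(z/sqrt(2)))
erf(-1.4637) = -0.9615
CDF = 0.0192
Percentile rank = 0.0192 * 100 = 1.92

1.92


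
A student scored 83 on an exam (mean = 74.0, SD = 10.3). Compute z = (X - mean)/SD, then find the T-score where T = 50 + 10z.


z = (X - mean) / SD = (83 - 74.0) / 10.3
z = 9.0 / 10.3
z = 0.8738
T-score = T = 50 + 10z
Carry z at full precision (z = 9.0 / 10.3) into the conversion:
T-score = 50 + 10 * (9.0 / 10.3) = 50 + 90 / 10.3
T-score = 50 + 8.7379
T-score = 58.7379

58.7379


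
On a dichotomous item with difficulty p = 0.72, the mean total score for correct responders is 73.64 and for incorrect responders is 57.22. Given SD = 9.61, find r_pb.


q = 1 - p = 0.28
rpb = ((M1 - M0) / SD) * sqrt(p * q)
rpb = ((73.64 - 57.22) / 9.61) * sqrt(0.72 * 0.28)
rpb = 0.7672

0.7672


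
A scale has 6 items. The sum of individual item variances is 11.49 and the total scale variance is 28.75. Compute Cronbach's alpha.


alpha = (k/(k-1)) * (1 - sum(si^2)/s_total^2)
= (6/5) * (1 - 11.49/28.75)
alpha = 0.7204

0.7204


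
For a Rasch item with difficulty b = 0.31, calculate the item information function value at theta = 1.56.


P = 1/(1+exp(-(1.56-0.31))) = 0.7773
I = P*(1-P) = 0.7773 * 0.2227
I = 0.1731

0.1731


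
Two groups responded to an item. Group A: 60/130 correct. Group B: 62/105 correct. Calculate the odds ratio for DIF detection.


Odds_A = 60/70 = 0.8571
Odds_B = 62/43 = 1.4419
OR = Odds_A / Odds_B = 0.8571 / 1.4419
Exactly, OR = (60 * 43) / (70 * 62) = 2580 / 4340
OR = 0.5945

0.5945


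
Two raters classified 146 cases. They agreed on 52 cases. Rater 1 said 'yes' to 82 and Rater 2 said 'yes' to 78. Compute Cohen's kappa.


P_o = 52/146 = 0.356164
P_e = (82*78 + 64*68) / 21316 = 0.504222
kappa = (P_o - P_e) / (1 - P_e)
kappa = (0.356164 - 0.504222) / (1 - 0.504222)
kappa = -0.2986

-0.2986


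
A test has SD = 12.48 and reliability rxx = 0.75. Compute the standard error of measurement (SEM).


SEM = SD * sqrt(1 - rxx)
SEM = 12.48 * sqrt(1 - 0.75)
SEM = 12.48 * sqrt(0.25) = 12.48 * 0.5
SEM = 6.24

6.24


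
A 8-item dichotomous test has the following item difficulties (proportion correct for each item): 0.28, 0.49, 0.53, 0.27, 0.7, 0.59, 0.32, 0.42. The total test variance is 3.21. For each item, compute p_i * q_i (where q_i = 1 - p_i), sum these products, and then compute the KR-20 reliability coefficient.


For each item, compute p_i * q_i:
  Item 1: 0.28 * 0.72 = 0.2016
  Item 2: 0.49 * 0.51 = 0.2499
  Item 3: 0.53 * 0.47 = 0.2491
  Item 4: 0.27 * 0.73 = 0.1971
  Item 5: 0.7 * 0.3 = 0.21
  Item 6: 0.59 * 0.41 = 0.2419
  Item 7: 0.32 * 0.68 = 0.2176
  Item 8: 0.42 * 0.58 = 0.2436
Sum(p_i * q_i) = 0.2016 + 0.2499 + 0.2491 + 0.1971 + 0.21 + 0.2419 + 0.2176 + 0.2436 = 1.8108
KR-20 = (k/(k-1)) * (1 - Sum(p_i*q_i) / Var_total)
= (8/7) * (1 - 1.8108/3.21)
= 1.1429 * 0.4359
KR-20 = 0.4982

0.4982


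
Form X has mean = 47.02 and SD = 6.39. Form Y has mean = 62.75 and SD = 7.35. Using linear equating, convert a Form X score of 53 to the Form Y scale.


slope = SD_Y / SD_X = 7.35 / 6.39 ~ 1.1502
intercept = mean_Y - slope * mean_X = 62.75 - (7.35 / 6.39) * 47.02 ~ 8.666
Y = slope * X + intercept. To avoid rounding drift from the rounded slope/intercept, evaluate the equivalent form Y = mean_Y + SD_Y * (X - mean_X) / SD_X at full precision:
Y = 62.75 + 7.35 * (53 - 47.02) / 6.39
Y = 62.75 + 7.35 * 5.98 / 6.39
Y = 62.75 + 43.953 / 6.39
Y = 62.75 + 6.8784
Y = 69.6284

69.6284


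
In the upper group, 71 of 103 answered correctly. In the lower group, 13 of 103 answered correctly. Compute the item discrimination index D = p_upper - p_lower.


p_upper = 71/103 = 0.6893
p_lower = 13/103 = 0.1262
D = 0.6893 - 0.1262 = 0.5631

0.5631


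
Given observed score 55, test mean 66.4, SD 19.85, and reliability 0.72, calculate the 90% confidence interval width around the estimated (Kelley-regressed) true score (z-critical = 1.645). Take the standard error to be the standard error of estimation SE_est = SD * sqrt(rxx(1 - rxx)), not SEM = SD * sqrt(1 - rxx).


True score estimate = 0.72*55 + 0.28*66.4 = 58.192
SE_est = SD * sqrt(rxx * (1 - rxx)) = 19.85 * sqrt(0.72 * 0.28) = 19.85 * sqrt(0.2016) = 8.912628
CI = T_est +/- z * SE_est, so width = 2 * z * SE_est = 2 * 1.645 * 8.912628
Width = 29.3225

29.3225


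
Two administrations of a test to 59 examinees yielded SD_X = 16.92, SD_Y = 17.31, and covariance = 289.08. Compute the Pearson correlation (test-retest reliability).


r = cov(X,Y) / (SD_X * SD_Y)
r = 289.08 / (16.92 * 17.31)
r = 289.08 / 292.8852
r = 0.987

0.987


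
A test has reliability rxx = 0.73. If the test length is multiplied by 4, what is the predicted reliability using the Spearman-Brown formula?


r_new = (n * rxx) / (1 + (n-1) * rxx)
r_new = (4 * 0.73) / (1 + 3 * 0.73)
r_new = 2.92 / 3.19
r_new = 0.9154

0.9154


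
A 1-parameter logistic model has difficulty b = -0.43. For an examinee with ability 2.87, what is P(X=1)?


theta - b = 2.87 - -0.43 = 3.3
exp(-(theta - b)) = exp(-3.3) = 0.0369
P = 1 / (1 + 0.0369)
P = 0.9644

0.9644


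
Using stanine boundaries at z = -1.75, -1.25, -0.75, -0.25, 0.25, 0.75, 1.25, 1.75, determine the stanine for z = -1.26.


Stanine boundaries: [-1.75, -1.25, -0.75, -0.25, 0.25, 0.75, 1.25, 1.75]
z = -1.26
Check each boundary:
  z >= -1.75 -> could be stanine 2
  z < -1.25
  z < -0.75
  z < -0.25
  z < 0.25
  z < 0.75
  z < 1.25
  z < 1.75
Highest qualifying boundary gives stanine = 2

2


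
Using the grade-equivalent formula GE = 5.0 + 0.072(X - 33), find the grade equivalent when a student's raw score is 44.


raw - median = 44 - 33 = 11
slope * diff = 0.072 * 11 = 0.792
GE = 5.0 + 0.792
GE = 5.792

5.792


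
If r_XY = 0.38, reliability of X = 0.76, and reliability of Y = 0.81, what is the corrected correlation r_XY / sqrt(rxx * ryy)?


r_corrected = rxy / sqrt(rxx * ryy)
= 0.38 / sqrt(0.76 * 0.81)
= 0.38 / sqrt(0.6156)
= 0.38 / 0.784602
r_corrected = 0.4843

0.4843


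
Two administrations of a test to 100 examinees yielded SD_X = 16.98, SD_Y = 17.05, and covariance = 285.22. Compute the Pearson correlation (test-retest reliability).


r = cov(X,Y) / (SD_X * SD_Y)
r = 285.22 / (16.98 * 17.05)
r = 285.22 / 289.509
r = 0.9852

0.9852


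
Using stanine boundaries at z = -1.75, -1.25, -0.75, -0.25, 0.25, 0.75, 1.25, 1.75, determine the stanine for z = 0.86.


Stanine boundaries: [-1.75, -1.25, -0.75, -0.25, 0.25, 0.75, 1.25, 1.75]
z = 0.86
Check each boundary:
  z >= -1.75 -> could be stanine 2
  z >= -1.25 -> could be stanine 3
  z >= -0.75 -> could be stanine 4
  z >= -0.25 -> could be stanine 5
  z >= 0.25 -> could be stanine 6
  z >= 0.75 -> could be stanine 7
  z < 1.25
  z < 1.75
Highest qualifying boundary gives stanine = 7

7


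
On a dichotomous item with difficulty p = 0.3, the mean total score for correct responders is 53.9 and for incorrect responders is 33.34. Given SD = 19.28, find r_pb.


q = 1 - p = 0.7
rpb = ((M1 - M0) / SD) * sqrt(p * q)
rpb = ((53.9 - 33.34) / 19.28) * sqrt(0.3 * 0.7)
rpb = 0.4887

0.4887


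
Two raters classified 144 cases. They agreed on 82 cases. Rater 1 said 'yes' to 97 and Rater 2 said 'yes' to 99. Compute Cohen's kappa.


P_o = 82/144 = 0.569444
P_e = (97*99 + 47*45) / 20736 = 0.565104
kappa = (P_o - P_e) / (1 - P_e)
kappa = (0.569444 - 0.565104) / (1 - 0.565104)
kappa = 0.01

0.01


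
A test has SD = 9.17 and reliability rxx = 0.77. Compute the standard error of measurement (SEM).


SEM = SD * sqrt(1 - rxx)
SEM = 9.17 * sqrt(1 - 0.77)
SEM = 9.17 * sqrt(0.23) = 9.17 * 0.479583
SEM = 4.3978

4.3978


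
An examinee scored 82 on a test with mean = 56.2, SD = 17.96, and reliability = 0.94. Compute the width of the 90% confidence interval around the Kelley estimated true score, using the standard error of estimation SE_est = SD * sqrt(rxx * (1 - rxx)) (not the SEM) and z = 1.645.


True score estimate = 0.94*82 + 0.06*56.2 = 80.452
SE_est = SD * sqrt(rxx * (1 - rxx)) = 17.96 * sqrt(0.94 * 0.06) = 17.96 * sqrt(0.0564) = 4.265264
CI = T_est +/- z * SE_est, so width = 2 * z * SE_est = 2 * 1.645 * 4.265264
Width = 14.0327

14.0327


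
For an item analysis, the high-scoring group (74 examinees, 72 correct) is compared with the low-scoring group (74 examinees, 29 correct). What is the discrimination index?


p_upper = 72/74 = 0.973
p_lower = 29/74 = 0.3919
D = 0.973 - 0.3919 = 0.5811

0.5811


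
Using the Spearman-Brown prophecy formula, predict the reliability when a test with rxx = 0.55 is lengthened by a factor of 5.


r_new = (n * rxx) / (1 + (n-1) * rxx)
r_new = (5 * 0.55) / (1 + 4 * 0.55)
r_new = 2.75 / 3.2
r_new = 0.8594

0.8594


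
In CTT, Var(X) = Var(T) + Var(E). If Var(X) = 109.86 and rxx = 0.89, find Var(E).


var_true = rxx * var_obs = 0.89 * 109.86 = 97.7754
var_error = var_obs - var_true
var_error = 109.86 - 97.7754
var_error = 12.0846

12.0846


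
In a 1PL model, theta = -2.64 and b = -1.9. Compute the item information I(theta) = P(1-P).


P = 1/(1+exp(-(-2.64--1.9))) = 0.323
I = P*(1-P) = 0.323 * 0.677
I = 0.2187

0.2187


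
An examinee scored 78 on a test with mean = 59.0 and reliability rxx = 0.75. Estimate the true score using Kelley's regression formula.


T_est = rxx * X + (1 - rxx) * mean
T_est = 0.75 * 78 + 0.25 * 59.0
T_est = 58.5 + 14.75
T_est = 73.25

73.25


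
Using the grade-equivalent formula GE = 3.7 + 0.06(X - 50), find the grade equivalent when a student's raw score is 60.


raw - median = 60 - 50 = 10
slope * diff = 0.06 * 10 = 0.6
GE = 3.7 + 0.6
GE = 4.3

4.3


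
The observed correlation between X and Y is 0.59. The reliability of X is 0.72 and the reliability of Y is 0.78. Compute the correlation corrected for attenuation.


r_corrected = rxy / sqrt(rxx * ryy)
= 0.59 / sqrt(0.72 * 0.78)
= 0.59 / sqrt(0.5616)
= 0.59 / 0.7494
r_corrected = 0.7873

0.7873


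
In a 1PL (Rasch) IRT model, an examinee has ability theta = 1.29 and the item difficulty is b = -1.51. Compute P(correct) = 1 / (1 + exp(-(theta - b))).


theta - b = 1.29 - -1.51 = 2.8
exp(-(theta - b)) = exp(-2.8) = 0.0608
P = 1 / (1 + 0.0608)
P = 0.9427

0.9427


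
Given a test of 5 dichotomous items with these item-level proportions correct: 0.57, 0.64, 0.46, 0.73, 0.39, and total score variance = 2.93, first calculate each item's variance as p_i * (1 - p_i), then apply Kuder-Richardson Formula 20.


For each item, compute p_i * q_i:
  Item 1: 0.57 * 0.43 = 0.2451
  Item 2: 0.64 * 0.36 = 0.2304
  Item 3: 0.46 * 0.54 = 0.2484
  Item 4: 0.73 * 0.27 = 0.1971
  Item 5: 0.39 * 0.61 = 0.2379
Sum(p_i * q_i) = 0.2451 + 0.2304 + 0.2484 + 0.1971 + 0.2379 = 1.1589
KR-20 = (k/(k-1)) * (1 - Sum(p_i*q_i) / Var_total)
= (5/4) * (1 - 1.1589/2.93)
= 1.25 * 0.6045
KR-20 = 0.7556

0.7556


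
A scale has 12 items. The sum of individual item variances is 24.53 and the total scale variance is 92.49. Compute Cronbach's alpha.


alpha = (k/(k-1)) * (1 - sum(si^2)/s_total^2)
= (12/11) * (1 - 24.53/92.49)
alpha = 0.8016

0.8016


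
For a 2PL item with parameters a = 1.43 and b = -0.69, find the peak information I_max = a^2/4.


For 2PL, max info at theta = b = -0.69
I_max = a^2 / 4 = 1.43^2 / 4
= 2.0449 / 4
I_max = 0.5112

0.5112


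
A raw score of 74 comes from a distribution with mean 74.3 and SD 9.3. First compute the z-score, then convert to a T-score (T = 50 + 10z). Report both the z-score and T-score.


z = (X - mean) / SD = (74 - 74.3) / 9.3
z = -0.3 / 9.3
z = -0.0323
T-score = T = 50 + 10z
Carry z at full precision (z = -0.3 / 9.3) into the conversion:
T-score = 50 + 10 * (-0.3 / 9.3) = 50 + -3 / 9.3
T-score = 50 + -0.3226
T-score = 49.6774

49.6774


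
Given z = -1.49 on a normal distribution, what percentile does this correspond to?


CDF(z) = 0.5 * (1 + erf(z/sqrt(2)))
erf(-1.0536) = -0.8638
CDF = 0.0681
Percentile rank = 0.0681 * 100 = 6.81

6.81


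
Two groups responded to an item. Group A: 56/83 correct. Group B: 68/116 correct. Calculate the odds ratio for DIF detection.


Odds_A = 56/27 = 2.0741
Odds_B = 68/48 = 1.4167
OR = Odds_A / Odds_B = 2.0741 / 1.4167
Exactly, OR = (56 * 48) / (27 * 68) = 2688 / 1836
OR = 1.4641

1.4641


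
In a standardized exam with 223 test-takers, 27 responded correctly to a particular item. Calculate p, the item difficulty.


Item difficulty p = number correct / total examinees
p = 27 / 223
p = 0.1211

0.1211


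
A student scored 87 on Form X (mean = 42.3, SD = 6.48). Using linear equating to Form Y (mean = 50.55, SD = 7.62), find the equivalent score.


slope = SD_Y / SD_X = 7.62 / 6.48 ~ 1.1759
intercept = mean_Y - slope * mean_X = 50.55 - (7.62 / 6.48) * 42.3 ~ 0.8083
Y = slope * X + intercept. To avoid rounding drift from the rounded slope/intercept, evaluate the equivalent form Y = mean_Y + SD_Y * (X - mean_X) / SD_X at full precision:
Y = 50.55 + 7.62 * (87 - 42.3) / 6.48
Y = 50.55 + 7.62 * 44.7 / 6.48
Y = 50.55 + 340.614 / 6.48
Y = 50.55 + 52.5639
Y = 103.1139

103.1139


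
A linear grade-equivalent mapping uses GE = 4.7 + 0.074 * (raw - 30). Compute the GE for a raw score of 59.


raw - median = 59 - 30 = 29
slope * diff = 0.074 * 29 = 2.146
GE = 4.7 + 2.146
GE = 6.846

6.846


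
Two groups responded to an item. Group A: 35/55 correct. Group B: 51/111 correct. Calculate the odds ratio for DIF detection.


Odds_A = 35/20 = 1.75
Odds_B = 51/60 = 0.85
OR = Odds_A / Odds_B = 1.75 / 0.85
Exactly, OR = (35 * 60) / (20 * 51) = 2100 / 1020
OR = 2.0588

2.0588


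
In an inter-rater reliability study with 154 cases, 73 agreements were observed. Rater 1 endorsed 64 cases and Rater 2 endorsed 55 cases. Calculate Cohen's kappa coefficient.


P_o = 73/154 = 0.474026
P_e = (64*55 + 90*99) / 23716 = 0.524119
kappa = (P_o - P_e) / (1 - P_e)
kappa = (0.474026 - 0.524119) / (1 - 0.524119)
kappa = -0.1053

-0.1053


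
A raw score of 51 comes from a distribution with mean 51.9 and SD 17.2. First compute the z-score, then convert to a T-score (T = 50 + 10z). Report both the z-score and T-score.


z = (X - mean) / SD = (51 - 51.9) / 17.2
z = -0.9 / 17.2
z = -0.0523
T-score = T = 50 + 10z
Carry z at full precision (z = -0.9 / 17.2) into the conversion:
T-score = 50 + 10 * (-0.9 / 17.2) = 50 + -9 / 17.2
T-score = 50 + -0.5233
T-score = 49.4767

49.4767


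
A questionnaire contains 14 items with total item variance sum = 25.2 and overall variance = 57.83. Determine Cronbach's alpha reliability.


alpha = (k/(k-1)) * (1 - sum(si^2)/s_total^2)
= (14/13) * (1 - 25.2/57.83)
alpha = 0.6076

0.6076


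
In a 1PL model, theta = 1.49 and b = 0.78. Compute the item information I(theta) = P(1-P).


P = 1/(1+exp(-(1.49-0.78))) = 0.6704
I = P*(1-P) = 0.6704 * 0.3296
I = 0.221

0.221


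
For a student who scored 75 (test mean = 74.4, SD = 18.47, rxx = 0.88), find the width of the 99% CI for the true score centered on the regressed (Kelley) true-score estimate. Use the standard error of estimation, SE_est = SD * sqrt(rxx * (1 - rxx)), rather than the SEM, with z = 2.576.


True score estimate = 0.88*75 + 0.12*74.4 = 74.928
SE_est = SD * sqrt(rxx * (1 - rxx)) = 18.47 * sqrt(0.88 * 0.12) = 18.47 * sqrt(0.1056) = 6.00204
CI = T_est +/- z * SE_est, so width = 2 * z * SE_est = 2 * 2.576 * 6.00204
Width = 30.9225

30.9225


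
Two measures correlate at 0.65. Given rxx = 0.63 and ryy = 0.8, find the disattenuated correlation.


r_corrected = rxy / sqrt(rxx * ryy)
= 0.65 / sqrt(0.63 * 0.8)
= 0.65 / sqrt(0.504)
= 0.65 / 0.70993
r_corrected = 0.9156

0.9156


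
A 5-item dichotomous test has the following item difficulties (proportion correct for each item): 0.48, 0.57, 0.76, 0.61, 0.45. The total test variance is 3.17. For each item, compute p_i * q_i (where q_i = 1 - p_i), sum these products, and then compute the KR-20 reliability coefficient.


For each item, compute p_i * q_i:
  Item 1: 0.48 * 0.52 = 0.2496
  Item 2: 0.57 * 0.43 = 0.2451
  Item 3: 0.76 * 0.24 = 0.1824
  Item 4: 0.61 * 0.39 = 0.2379
  Item 5: 0.45 * 0.55 = 0.2475
Sum(p_i * q_i) = 0.2496 + 0.2451 + 0.1824 + 0.2379 + 0.2475 = 1.1625
KR-20 = (k/(k-1)) * (1 - Sum(p_i*q_i) / Var_total)
= (5/4) * (1 - 1.1625/3.17)
= 1.25 * 0.6333
KR-20 = 0.7916

0.7916


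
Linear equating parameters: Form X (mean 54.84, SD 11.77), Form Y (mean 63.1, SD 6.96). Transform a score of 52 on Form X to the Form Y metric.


slope = SD_Y / SD_X = 6.96 / 11.77 ~ 0.5913
intercept = mean_Y - slope * mean_X = 63.1 - (6.96 / 11.77) * 54.84 ~ 30.6712
Y = slope * X + intercept. To avoid rounding drift from the rounded slope/intercept, evaluate the equivalent form Y = mean_Y + SD_Y * (X - mean_X) / SD_X at full precision:
Y = 63.1 + 6.96 * (52 - 54.84) / 11.77
Y = 63.1 - 6.96 * 2.84 / 11.77
Y = 63.1 - 19.7664 / 11.77
Y = 63.1 - 1.6794
Y = 61.4206

61.4206


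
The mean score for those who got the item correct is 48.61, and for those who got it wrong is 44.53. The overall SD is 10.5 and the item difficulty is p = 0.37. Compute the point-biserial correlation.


q = 1 - p = 0.63
rpb = ((M1 - M0) / SD) * sqrt(p * q)
rpb = ((48.61 - 44.53) / 10.5) * sqrt(0.37 * 0.63)
rpb = 0.1876

0.1876


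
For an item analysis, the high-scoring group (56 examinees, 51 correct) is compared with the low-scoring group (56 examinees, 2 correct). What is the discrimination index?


p_upper = 51/56 = 0.9107
p_lower = 2/56 = 0.0357
D = 0.9107 - 0.0357 = 0.875

0.875


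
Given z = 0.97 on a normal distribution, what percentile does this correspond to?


CDF(z) = 0.5 * (1 + erf(z/sqrt(2)))
erf(0.6859) = 0.668
CDF = 0.834
Percentile rank = 0.834 * 100 = 83.4

83.4


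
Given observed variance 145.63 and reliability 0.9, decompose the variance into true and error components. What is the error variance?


var_true = rxx * var_obs = 0.9 * 145.63 = 131.067
var_error = var_obs - var_true
var_error = 145.63 - 131.067
var_error = 14.563

14.563


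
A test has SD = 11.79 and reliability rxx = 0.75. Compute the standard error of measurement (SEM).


SEM = SD * sqrt(1 - rxx)
SEM = 11.79 * sqrt(1 - 0.75)
SEM = 11.79 * sqrt(0.25) = 11.79 * 0.5
SEM = 5.895

5.895


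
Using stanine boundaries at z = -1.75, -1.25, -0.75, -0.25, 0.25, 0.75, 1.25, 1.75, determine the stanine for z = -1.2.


Stanine boundaries: [-1.75, -1.25, -0.75, -0.25, 0.25, 0.75, 1.25, 1.75]
z = -1.2
Check each boundary:
  z >= -1.75 -> could be stanine 2
  z >= -1.25 -> could be stanine 3
  z < -0.75
  z < -0.25
  z < 0.25
  z < 0.75
  z < 1.25
  z < 1.75
Highest qualifying boundary gives stanine = 3

3


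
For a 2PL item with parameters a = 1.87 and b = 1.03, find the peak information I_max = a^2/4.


For 2PL, max info at theta = b = 1.03
I_max = a^2 / 4 = 1.87^2 / 4
= 3.4969 / 4
I_max = 0.8742

0.8742


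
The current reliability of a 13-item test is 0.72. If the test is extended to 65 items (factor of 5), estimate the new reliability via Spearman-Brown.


r_new = (n * rxx) / (1 + (n-1) * rxx)
r_new = (5 * 0.72) / (1 + 4 * 0.72)
r_new = 3.6 / 3.88
r_new = 0.9278

0.9278


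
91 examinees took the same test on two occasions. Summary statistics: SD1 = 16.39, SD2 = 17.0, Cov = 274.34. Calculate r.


r = cov(X,Y) / (SD_X * SD_Y)
r = 274.34 / (16.39 * 17.0)
r = 274.34 / 278.63
r = 0.9846

0.9846


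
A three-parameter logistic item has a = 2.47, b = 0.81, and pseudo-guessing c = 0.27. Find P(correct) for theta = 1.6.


logit = 2.47*(1.6 - 0.81) = 1.9513
P* = 1/(1 + exp(-1.9513)) = 0.8756
P = 0.27 + (1 - 0.27) * 0.8756
P = 0.9092

0.9092


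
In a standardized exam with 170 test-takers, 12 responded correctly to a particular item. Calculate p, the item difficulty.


Item difficulty p = number correct / total examinees
p = 12 / 170
p = 0.0706

0.0706


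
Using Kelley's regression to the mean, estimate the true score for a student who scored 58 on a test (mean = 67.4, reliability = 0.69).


T_est = rxx * X + (1 - rxx) * mean
T_est = 0.69 * 58 + 0.31 * 67.4
T_est = 40.02 + 20.894
T_est = 60.914

60.914


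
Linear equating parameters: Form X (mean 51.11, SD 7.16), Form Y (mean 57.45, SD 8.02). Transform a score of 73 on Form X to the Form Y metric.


slope = SD_Y / SD_X = 8.02 / 7.16 ~ 1.1201
intercept = mean_Y - slope * mean_X = 57.45 - (8.02 / 7.16) * 51.11 ~ 0.2011
Y = slope * X + intercept. To avoid rounding drift from the rounded slope/intercept, evaluate the equivalent form Y = mean_Y + SD_Y * (X - mean_X) / SD_X at full precision:
Y = 57.45 + 8.02 * (73 - 51.11) / 7.16
Y = 57.45 + 8.02 * 21.89 / 7.16
Y = 57.45 + 175.5578 / 7.16
Y = 57.45 + 24.5192
Y = 81.9692

81.9692


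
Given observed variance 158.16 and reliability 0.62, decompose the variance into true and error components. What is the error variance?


var_true = rxx * var_obs = 0.62 * 158.16 = 98.0592
var_error = var_obs - var_true
var_error = 158.16 - 98.0592
var_error = 60.1008

60.1008


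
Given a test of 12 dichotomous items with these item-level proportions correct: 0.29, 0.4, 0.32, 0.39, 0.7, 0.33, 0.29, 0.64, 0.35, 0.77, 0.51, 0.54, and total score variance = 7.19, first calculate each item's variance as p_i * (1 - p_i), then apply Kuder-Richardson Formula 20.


For each item, compute p_i * q_i:
  Item 1: 0.29 * 0.71 = 0.2059
  Item 2: 0.4 * 0.6 = 0.24
  Item 3: 0.32 * 0.68 = 0.2176
  Item 4: 0.39 * 0.61 = 0.2379
  Item 5: 0.7 * 0.3 = 0.21
  Item 6: 0.33 * 0.67 = 0.2211
  Item 7: 0.29 * 0.71 = 0.2059
  Item 8: 0.64 * 0.36 = 0.2304
  Item 9: 0.35 * 0.65 = 0.2275
  Item 10: 0.77 * 0.23 = 0.1771
  Item 11: 0.51 * 0.49 = 0.2499
  Item 12: 0.54 * 0.46 = 0.2484
Sum(p_i * q_i) = 0.2059 + 0.24 + 0.2176 + 0.2379 + 0.21 + 0.2211 + 0.2059 + 0.2304 + 0.2275 + 0.1771 + 0.2499 + 0.2484 = 2.6717
KR-20 = (k/(k-1)) * (1 - Sum(p_i*q_i) / Var_total)
= (12/11) * (1 - 2.6717/7.19)
= 1.0909 * 0.6284
KR-20 = 0.6855

0.6855


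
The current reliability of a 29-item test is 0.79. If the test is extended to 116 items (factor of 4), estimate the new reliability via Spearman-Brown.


r_new = (n * rxx) / (1 + (n-1) * rxx)
r_new = (4 * 0.79) / (1 + 3 * 0.79)
r_new = 3.16 / 3.37
r_new = 0.9377

0.9377


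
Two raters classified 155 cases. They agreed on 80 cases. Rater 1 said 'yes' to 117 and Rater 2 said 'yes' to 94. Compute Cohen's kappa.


P_o = 80/155 = 0.516129
P_e = (117*94 + 38*61) / 24025 = 0.554256
kappa = (P_o - P_e) / (1 - P_e)
kappa = (0.516129 - 0.554256) / (1 - 0.554256)
kappa = -0.0855

-0.0855


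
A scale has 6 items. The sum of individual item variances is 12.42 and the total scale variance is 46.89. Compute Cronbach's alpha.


alpha = (k/(k-1)) * (1 - sum(si^2)/s_total^2)
= (6/5) * (1 - 12.42/46.89)
alpha = 0.8821

0.8821


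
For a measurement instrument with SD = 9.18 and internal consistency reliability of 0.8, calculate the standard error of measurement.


SEM = SD * sqrt(1 - rxx)
SEM = 9.18 * sqrt(1 - 0.8)
SEM = 9.18 * sqrt(0.2) = 9.18 * 0.447214
SEM = 4.1054

4.1054


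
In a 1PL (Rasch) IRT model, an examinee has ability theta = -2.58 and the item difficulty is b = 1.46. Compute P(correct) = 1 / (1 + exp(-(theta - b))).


theta - b = -2.58 - 1.46 = -4.04
exp(-(theta - b)) = exp(4.04) = 56.8263
P = 1 / (1 + 56.8263)
P = 0.0173

0.0173


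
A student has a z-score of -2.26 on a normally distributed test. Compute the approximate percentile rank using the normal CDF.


CDF(z) = 0.5 * (1 + erf(z/sqrt(2)))
erf(-1.5981) = -0.9762
CDF = 0.0119
Percentile rank = 0.0119 * 100 = 1.19

1.19


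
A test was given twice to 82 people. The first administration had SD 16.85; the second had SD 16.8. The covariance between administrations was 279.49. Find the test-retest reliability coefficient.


r = cov(X,Y) / (SD_X * SD_Y)
r = 279.49 / (16.85 * 16.8)
r = 279.49 / 283.08
r = 0.9873

0.9873


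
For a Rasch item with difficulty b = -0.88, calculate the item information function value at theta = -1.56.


P = 1/(1+exp(-(-1.56--0.88))) = 0.3363
I = P*(1-P) = 0.3363 * 0.6637
I = 0.2232

0.2232


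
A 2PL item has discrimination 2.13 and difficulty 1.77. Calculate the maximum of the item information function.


For 2PL, max info at theta = b = 1.77
I_max = a^2 / 4 = 2.13^2 / 4
= 4.5369 / 4
I_max = 1.1342

1.1342


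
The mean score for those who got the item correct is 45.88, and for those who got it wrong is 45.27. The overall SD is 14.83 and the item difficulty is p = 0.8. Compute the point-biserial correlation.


q = 1 - p = 0.2
rpb = ((M1 - M0) / SD) * sqrt(p * q)
rpb = ((45.88 - 45.27) / 14.83) * sqrt(0.8 * 0.2)
rpb = 0.0165

0.0165


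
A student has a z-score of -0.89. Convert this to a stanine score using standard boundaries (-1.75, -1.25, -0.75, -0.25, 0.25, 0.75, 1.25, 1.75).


Stanine boundaries: [-1.75, -1.25, -0.75, -0.25, 0.25, 0.75, 1.25, 1.75]
z = -0.89
Check each boundary:
  z >= -1.75 -> could be stanine 2
  z >= -1.25 -> could be stanine 3
  z < -0.75
  z < -0.25
  z < 0.25
  z < 0.75
  z < 1.25
  z < 1.75
Highest qualifying boundary gives stanine = 3

3


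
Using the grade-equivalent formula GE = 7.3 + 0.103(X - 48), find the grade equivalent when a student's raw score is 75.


raw - median = 75 - 48 = 27
slope * diff = 0.103 * 27 = 2.781
GE = 7.3 + 2.781
GE = 10.081

10.081


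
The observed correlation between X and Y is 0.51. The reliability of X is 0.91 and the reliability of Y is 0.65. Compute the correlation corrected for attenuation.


r_corrected = rxy / sqrt(rxx * ryy)
= 0.51 / sqrt(0.91 * 0.65)
= 0.51 / sqrt(0.5915)
= 0.51 / 0.76909
r_corrected = 0.6631

0.6631


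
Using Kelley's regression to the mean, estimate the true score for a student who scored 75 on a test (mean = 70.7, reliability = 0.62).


T_est = rxx * X + (1 - rxx) * mean
T_est = 0.62 * 75 + 0.38 * 70.7
T_est = 46.5 + 26.866
T_est = 73.366

73.366


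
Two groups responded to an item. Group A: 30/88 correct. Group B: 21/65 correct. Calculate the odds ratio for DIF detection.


Odds_A = 30/58 = 0.5172
Odds_B = 21/44 = 0.4773
OR = Odds_A / Odds_B = 0.5172 / 0.4773
Exactly, OR = (30 * 44) / (58 * 21) = 1320 / 1218
OR = 1.0837

1.0837


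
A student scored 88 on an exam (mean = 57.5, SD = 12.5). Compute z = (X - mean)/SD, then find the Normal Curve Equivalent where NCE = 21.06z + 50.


z = (X - mean) / SD = (88 - 57.5) / 12.5
z = 30.5 / 12.5
z = 2.44
NCE = NCE = 21.06z + 50
Carry z at full precision (z = 30.5 / 12.5) into the conversion:
NCE = 21.06 * (30.5 / 12.5) + 50 = 642.33 / 12.5 + 50
NCE = 51.3864 + 50
NCE = 101.3864

101.3864


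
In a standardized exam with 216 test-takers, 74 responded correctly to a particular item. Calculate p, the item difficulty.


Item difficulty p = number correct / total examinees
p = 74 / 216
p = 0.3426

0.3426


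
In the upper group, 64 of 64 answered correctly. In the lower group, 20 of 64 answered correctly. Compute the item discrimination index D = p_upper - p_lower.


p_upper = 64/64 = 1.0
p_lower = 20/64 = 0.3125
D = 1.0 - 0.3125 = 0.6875

0.6875


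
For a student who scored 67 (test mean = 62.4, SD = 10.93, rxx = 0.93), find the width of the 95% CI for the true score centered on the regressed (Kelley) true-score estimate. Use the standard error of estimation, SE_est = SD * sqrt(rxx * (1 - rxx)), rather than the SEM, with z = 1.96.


True score estimate = 0.93*67 + 0.07*62.4 = 66.678
SE_est = SD * sqrt(rxx * (1 - rxx)) = 10.93 * sqrt(0.93 * 0.07) = 10.93 * sqrt(0.0651) = 2.788757
CI = T_est +/- z * SE_est, so width = 2 * z * SE_est = 2 * 1.96 * 2.788757
Width = 10.9319

10.9319
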